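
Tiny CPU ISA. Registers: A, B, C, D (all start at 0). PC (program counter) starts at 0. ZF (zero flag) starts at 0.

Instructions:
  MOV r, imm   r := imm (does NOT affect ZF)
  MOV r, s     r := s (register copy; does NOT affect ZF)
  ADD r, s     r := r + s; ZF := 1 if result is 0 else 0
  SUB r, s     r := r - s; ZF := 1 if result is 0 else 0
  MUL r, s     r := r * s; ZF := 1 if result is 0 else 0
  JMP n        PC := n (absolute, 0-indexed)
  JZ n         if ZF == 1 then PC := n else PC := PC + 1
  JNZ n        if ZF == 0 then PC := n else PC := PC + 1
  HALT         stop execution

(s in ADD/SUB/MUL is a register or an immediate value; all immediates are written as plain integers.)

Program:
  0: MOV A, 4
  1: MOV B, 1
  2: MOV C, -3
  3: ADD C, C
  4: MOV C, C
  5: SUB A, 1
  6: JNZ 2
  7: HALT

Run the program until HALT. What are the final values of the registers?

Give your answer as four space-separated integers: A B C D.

Answer: 0 1 -6 0

Derivation:
Step 1: PC=0 exec 'MOV A, 4'. After: A=4 B=0 C=0 D=0 ZF=0 PC=1
Step 2: PC=1 exec 'MOV B, 1'. After: A=4 B=1 C=0 D=0 ZF=0 PC=2
Step 3: PC=2 exec 'MOV C, -3'. After: A=4 B=1 C=-3 D=0 ZF=0 PC=3
Step 4: PC=3 exec 'ADD C, C'. After: A=4 B=1 C=-6 D=0 ZF=0 PC=4
Step 5: PC=4 exec 'MOV C, C'. After: A=4 B=1 C=-6 D=0 ZF=0 PC=5
Step 6: PC=5 exec 'SUB A, 1'. After: A=3 B=1 C=-6 D=0 ZF=0 PC=6
Step 7: PC=6 exec 'JNZ 2'. After: A=3 B=1 C=-6 D=0 ZF=0 PC=2
Step 8: PC=2 exec 'MOV C, -3'. After: A=3 B=1 C=-3 D=0 ZF=0 PC=3
Step 9: PC=3 exec 'ADD C, C'. After: A=3 B=1 C=-6 D=0 ZF=0 PC=4
Step 10: PC=4 exec 'MOV C, C'. After: A=3 B=1 C=-6 D=0 ZF=0 PC=5
Step 11: PC=5 exec 'SUB A, 1'. After: A=2 B=1 C=-6 D=0 ZF=0 PC=6
Step 12: PC=6 exec 'JNZ 2'. After: A=2 B=1 C=-6 D=0 ZF=0 PC=2
Step 13: PC=2 exec 'MOV C, -3'. After: A=2 B=1 C=-3 D=0 ZF=0 PC=3
Step 14: PC=3 exec 'ADD C, C'. After: A=2 B=1 C=-6 D=0 ZF=0 PC=4
Step 15: PC=4 exec 'MOV C, C'. After: A=2 B=1 C=-6 D=0 ZF=0 PC=5
Step 16: PC=5 exec 'SUB A, 1'. After: A=1 B=1 C=-6 D=0 ZF=0 PC=6
Step 17: PC=6 exec 'JNZ 2'. After: A=1 B=1 C=-6 D=0 ZF=0 PC=2
Step 18: PC=2 exec 'MOV C, -3'. After: A=1 B=1 C=-3 D=0 ZF=0 PC=3
Step 19: PC=3 exec 'ADD C, C'. After: A=1 B=1 C=-6 D=0 ZF=0 PC=4
Step 20: PC=4 exec 'MOV C, C'. After: A=1 B=1 C=-6 D=0 ZF=0 PC=5
Step 21: PC=5 exec 'SUB A, 1'. After: A=0 B=1 C=-6 D=0 ZF=1 PC=6
Step 22: PC=6 exec 'JNZ 2'. After: A=0 B=1 C=-6 D=0 ZF=1 PC=7
Step 23: PC=7 exec 'HALT'. After: A=0 B=1 C=-6 D=0 ZF=1 PC=7 HALTED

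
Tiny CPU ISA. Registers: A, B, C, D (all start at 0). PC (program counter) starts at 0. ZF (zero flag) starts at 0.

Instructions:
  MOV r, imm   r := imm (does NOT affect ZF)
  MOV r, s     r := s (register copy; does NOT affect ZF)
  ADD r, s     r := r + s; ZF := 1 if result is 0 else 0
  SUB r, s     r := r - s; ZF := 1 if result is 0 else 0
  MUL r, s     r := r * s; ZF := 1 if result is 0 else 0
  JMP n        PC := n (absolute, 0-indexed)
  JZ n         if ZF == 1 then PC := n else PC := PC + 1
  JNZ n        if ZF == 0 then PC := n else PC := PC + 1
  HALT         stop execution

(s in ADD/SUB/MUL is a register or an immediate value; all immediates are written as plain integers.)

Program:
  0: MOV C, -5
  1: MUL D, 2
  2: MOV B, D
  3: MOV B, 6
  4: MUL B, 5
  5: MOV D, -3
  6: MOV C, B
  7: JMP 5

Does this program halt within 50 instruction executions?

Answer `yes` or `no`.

Step 1: PC=0 exec 'MOV C, -5'. After: A=0 B=0 C=-5 D=0 ZF=0 PC=1
Step 2: PC=1 exec 'MUL D, 2'. After: A=0 B=0 C=-5 D=0 ZF=1 PC=2
Step 3: PC=2 exec 'MOV B, D'. After: A=0 B=0 C=-5 D=0 ZF=1 PC=3
Step 4: PC=3 exec 'MOV B, 6'. After: A=0 B=6 C=-5 D=0 ZF=1 PC=4
Step 5: PC=4 exec 'MUL B, 5'. After: A=0 B=30 C=-5 D=0 ZF=0 PC=5
Step 6: PC=5 exec 'MOV D, -3'. After: A=0 B=30 C=-5 D=-3 ZF=0 PC=6
Step 7: PC=6 exec 'MOV C, B'. After: A=0 B=30 C=30 D=-3 ZF=0 PC=7
Step 8: PC=7 exec 'JMP 5'. After: A=0 B=30 C=30 D=-3 ZF=0 PC=5
Step 9: PC=5 exec 'MOV D, -3'. After: A=0 B=30 C=30 D=-3 ZF=0 PC=6
Step 10: PC=6 exec 'MOV C, B'. After: A=0 B=30 C=30 D=-3 ZF=0 PC=7
State after step 10 equals state after step 7: the program is in a cycle of length 3 and will never halt.

Answer: no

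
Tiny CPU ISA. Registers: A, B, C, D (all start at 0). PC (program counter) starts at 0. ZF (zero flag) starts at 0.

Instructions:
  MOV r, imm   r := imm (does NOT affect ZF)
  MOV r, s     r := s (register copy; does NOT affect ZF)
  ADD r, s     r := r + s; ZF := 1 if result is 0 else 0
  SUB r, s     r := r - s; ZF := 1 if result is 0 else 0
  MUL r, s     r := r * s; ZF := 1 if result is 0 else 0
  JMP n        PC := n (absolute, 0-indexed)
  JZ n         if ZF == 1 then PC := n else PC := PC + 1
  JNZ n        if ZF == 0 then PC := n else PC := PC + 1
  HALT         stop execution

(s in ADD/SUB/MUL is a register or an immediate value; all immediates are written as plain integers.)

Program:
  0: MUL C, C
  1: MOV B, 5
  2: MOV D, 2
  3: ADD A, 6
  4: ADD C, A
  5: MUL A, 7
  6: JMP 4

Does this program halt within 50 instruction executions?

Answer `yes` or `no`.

Step 1: PC=0 exec 'MUL C, C'. After: A=0 B=0 C=0 D=0 ZF=1 PC=1
Step 2: PC=1 exec 'MOV B, 5'. After: A=0 B=5 C=0 D=0 ZF=1 PC=2
Step 3: PC=2 exec 'MOV D, 2'. After: A=0 B=5 C=0 D=2 ZF=1 PC=3
Step 4: PC=3 exec 'ADD A, 6'. After: A=6 B=5 C=0 D=2 ZF=0 PC=4
Step 5: PC=4 exec 'ADD C, A'. After: A=6 B=5 C=6 D=2 ZF=0 PC=5
Step 6: PC=5 exec 'MUL A, 7'. After: A=42 B=5 C=6 D=2 ZF=0 PC=6
Step 7: PC=6 exec 'JMP 4'. After: A=42 B=5 C=6 D=2 ZF=0 PC=4
Step 8: PC=4 exec 'ADD C, A'. After: A=42 B=5 C=48 D=2 ZF=0 PC=5
Step 9: PC=5 exec 'MUL A, 7'. After: A=294 B=5 C=48 D=2 ZF=0 PC=6
Step 10: PC=6 exec 'JMP 4'. After: A=294 B=5 C=48 D=2 ZF=0 PC=4
Step 11: PC=4 exec 'ADD C, A'. After: A=294 B=5 C=342 D=2 ZF=0 PC=5
Step 12: PC=5 exec 'MUL A, 7'. After: A=2058 B=5 C=342 D=2 ZF=0 PC=6
Step 13: PC=6 exec 'JMP 4'. After: A=2058 B=5 C=342 D=2 ZF=0 PC=4
Step 14: PC=4 exec 'ADD C, A'. After: A=2058 B=5 C=2400 D=2 ZF=0 PC=5
Step 15: PC=5 exec 'MUL A, 7'. After: A=14406 B=5 C=2400 D=2 ZF=0 PC=6
After 50 steps: not halted. PC revisits the same instructions with no path to HALT; will never halt.

Answer: no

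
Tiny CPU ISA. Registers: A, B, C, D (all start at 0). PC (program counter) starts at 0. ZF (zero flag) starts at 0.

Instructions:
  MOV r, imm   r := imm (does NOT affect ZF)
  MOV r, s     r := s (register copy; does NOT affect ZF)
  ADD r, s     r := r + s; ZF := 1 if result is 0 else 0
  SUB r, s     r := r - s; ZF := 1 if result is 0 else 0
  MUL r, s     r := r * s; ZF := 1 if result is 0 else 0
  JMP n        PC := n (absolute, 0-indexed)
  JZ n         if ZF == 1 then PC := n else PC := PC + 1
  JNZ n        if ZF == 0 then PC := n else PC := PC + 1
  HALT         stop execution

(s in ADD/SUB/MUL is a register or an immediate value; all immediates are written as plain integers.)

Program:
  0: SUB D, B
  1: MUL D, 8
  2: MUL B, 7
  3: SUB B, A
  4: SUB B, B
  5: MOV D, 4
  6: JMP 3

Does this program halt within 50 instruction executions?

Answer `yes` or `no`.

Step 1: PC=0 exec 'SUB D, B'. After: A=0 B=0 C=0 D=0 ZF=1 PC=1
Step 2: PC=1 exec 'MUL D, 8'. After: A=0 B=0 C=0 D=0 ZF=1 PC=2
Step 3: PC=2 exec 'MUL B, 7'. After: A=0 B=0 C=0 D=0 ZF=1 PC=3
Step 4: PC=3 exec 'SUB B, A'. After: A=0 B=0 C=0 D=0 ZF=1 PC=4
Step 5: PC=4 exec 'SUB B, B'. After: A=0 B=0 C=0 D=0 ZF=1 PC=5
Step 6: PC=5 exec 'MOV D, 4'. After: A=0 B=0 C=0 D=4 ZF=1 PC=6
Step 7: PC=6 exec 'JMP 3'. After: A=0 B=0 C=0 D=4 ZF=1 PC=3
Step 8: PC=3 exec 'SUB B, A'. After: A=0 B=0 C=0 D=4 ZF=1 PC=4
Step 9: PC=4 exec 'SUB B, B'. After: A=0 B=0 C=0 D=4 ZF=1 PC=5
Step 10: PC=5 exec 'MOV D, 4'. After: A=0 B=0 C=0 D=4 ZF=1 PC=6
State after step 10 equals state after step 6: the program is in a cycle of length 4 and will never halt.

Answer: no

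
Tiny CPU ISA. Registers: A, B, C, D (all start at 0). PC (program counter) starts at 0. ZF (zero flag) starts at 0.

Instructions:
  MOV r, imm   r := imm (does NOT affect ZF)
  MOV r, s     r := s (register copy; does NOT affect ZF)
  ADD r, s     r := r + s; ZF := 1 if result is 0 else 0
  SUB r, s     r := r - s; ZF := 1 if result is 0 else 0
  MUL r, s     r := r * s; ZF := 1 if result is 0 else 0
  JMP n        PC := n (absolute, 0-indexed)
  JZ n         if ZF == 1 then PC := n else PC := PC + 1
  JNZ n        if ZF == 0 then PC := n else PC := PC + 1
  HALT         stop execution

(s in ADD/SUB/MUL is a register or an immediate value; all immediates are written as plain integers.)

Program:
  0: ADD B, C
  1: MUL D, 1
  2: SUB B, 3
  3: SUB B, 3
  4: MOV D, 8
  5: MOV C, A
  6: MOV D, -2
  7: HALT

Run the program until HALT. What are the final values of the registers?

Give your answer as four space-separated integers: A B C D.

Answer: 0 -6 0 -2

Derivation:
Step 1: PC=0 exec 'ADD B, C'. After: A=0 B=0 C=0 D=0 ZF=1 PC=1
Step 2: PC=1 exec 'MUL D, 1'. After: A=0 B=0 C=0 D=0 ZF=1 PC=2
Step 3: PC=2 exec 'SUB B, 3'. After: A=0 B=-3 C=0 D=0 ZF=0 PC=3
Step 4: PC=3 exec 'SUB B, 3'. After: A=0 B=-6 C=0 D=0 ZF=0 PC=4
Step 5: PC=4 exec 'MOV D, 8'. After: A=0 B=-6 C=0 D=8 ZF=0 PC=5
Step 6: PC=5 exec 'MOV C, A'. After: A=0 B=-6 C=0 D=8 ZF=0 PC=6
Step 7: PC=6 exec 'MOV D, -2'. After: A=0 B=-6 C=0 D=-2 ZF=0 PC=7
Step 8: PC=7 exec 'HALT'. After: A=0 B=-6 C=0 D=-2 ZF=0 PC=7 HALTED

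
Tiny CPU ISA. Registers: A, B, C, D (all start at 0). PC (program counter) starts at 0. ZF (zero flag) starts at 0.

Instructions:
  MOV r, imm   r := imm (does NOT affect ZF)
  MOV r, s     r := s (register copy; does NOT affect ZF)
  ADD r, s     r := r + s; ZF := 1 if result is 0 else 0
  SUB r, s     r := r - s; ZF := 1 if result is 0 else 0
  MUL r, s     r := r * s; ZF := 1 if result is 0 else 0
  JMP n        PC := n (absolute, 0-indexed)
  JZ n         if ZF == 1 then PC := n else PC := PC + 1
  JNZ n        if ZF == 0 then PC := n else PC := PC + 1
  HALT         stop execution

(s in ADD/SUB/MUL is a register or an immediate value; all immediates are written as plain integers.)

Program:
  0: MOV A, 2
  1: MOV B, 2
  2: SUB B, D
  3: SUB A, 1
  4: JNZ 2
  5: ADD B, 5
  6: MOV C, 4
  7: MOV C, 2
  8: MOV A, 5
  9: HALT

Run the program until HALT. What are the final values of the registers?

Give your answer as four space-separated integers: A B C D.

Step 1: PC=0 exec 'MOV A, 2'. After: A=2 B=0 C=0 D=0 ZF=0 PC=1
Step 2: PC=1 exec 'MOV B, 2'. After: A=2 B=2 C=0 D=0 ZF=0 PC=2
Step 3: PC=2 exec 'SUB B, D'. After: A=2 B=2 C=0 D=0 ZF=0 PC=3
Step 4: PC=3 exec 'SUB A, 1'. After: A=1 B=2 C=0 D=0 ZF=0 PC=4
Step 5: PC=4 exec 'JNZ 2'. After: A=1 B=2 C=0 D=0 ZF=0 PC=2
Step 6: PC=2 exec 'SUB B, D'. After: A=1 B=2 C=0 D=0 ZF=0 PC=3
Step 7: PC=3 exec 'SUB A, 1'. After: A=0 B=2 C=0 D=0 ZF=1 PC=4
Step 8: PC=4 exec 'JNZ 2'. After: A=0 B=2 C=0 D=0 ZF=1 PC=5
Step 9: PC=5 exec 'ADD B, 5'. After: A=0 B=7 C=0 D=0 ZF=0 PC=6
Step 10: PC=6 exec 'MOV C, 4'. After: A=0 B=7 C=4 D=0 ZF=0 PC=7
Step 11: PC=7 exec 'MOV C, 2'. After: A=0 B=7 C=2 D=0 ZF=0 PC=8
Step 12: PC=8 exec 'MOV A, 5'. After: A=5 B=7 C=2 D=0 ZF=0 PC=9
Step 13: PC=9 exec 'HALT'. After: A=5 B=7 C=2 D=0 ZF=0 PC=9 HALTED

Answer: 5 7 2 0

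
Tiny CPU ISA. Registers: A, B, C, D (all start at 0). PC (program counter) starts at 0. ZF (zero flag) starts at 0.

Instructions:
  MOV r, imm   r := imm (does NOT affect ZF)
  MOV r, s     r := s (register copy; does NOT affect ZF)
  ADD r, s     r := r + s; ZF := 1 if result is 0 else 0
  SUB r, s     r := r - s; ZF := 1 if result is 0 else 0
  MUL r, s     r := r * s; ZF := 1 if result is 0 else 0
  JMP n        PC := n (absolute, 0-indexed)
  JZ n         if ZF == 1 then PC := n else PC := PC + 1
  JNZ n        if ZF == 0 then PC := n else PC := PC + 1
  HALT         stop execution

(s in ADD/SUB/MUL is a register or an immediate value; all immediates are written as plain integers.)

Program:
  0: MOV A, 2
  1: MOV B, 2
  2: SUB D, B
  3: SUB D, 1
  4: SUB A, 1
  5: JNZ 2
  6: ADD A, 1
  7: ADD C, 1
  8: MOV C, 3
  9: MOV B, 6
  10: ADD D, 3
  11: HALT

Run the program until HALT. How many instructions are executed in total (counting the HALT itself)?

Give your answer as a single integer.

Answer: 16

Derivation:
Step 1: PC=0 exec 'MOV A, 2'. After: A=2 B=0 C=0 D=0 ZF=0 PC=1
Step 2: PC=1 exec 'MOV B, 2'. After: A=2 B=2 C=0 D=0 ZF=0 PC=2
Step 3: PC=2 exec 'SUB D, B'. After: A=2 B=2 C=0 D=-2 ZF=0 PC=3
Step 4: PC=3 exec 'SUB D, 1'. After: A=2 B=2 C=0 D=-3 ZF=0 PC=4
Step 5: PC=4 exec 'SUB A, 1'. After: A=1 B=2 C=0 D=-3 ZF=0 PC=5
Step 6: PC=5 exec 'JNZ 2'. After: A=1 B=2 C=0 D=-3 ZF=0 PC=2
Step 7: PC=2 exec 'SUB D, B'. After: A=1 B=2 C=0 D=-5 ZF=0 PC=3
Step 8: PC=3 exec 'SUB D, 1'. After: A=1 B=2 C=0 D=-6 ZF=0 PC=4
Step 9: PC=4 exec 'SUB A, 1'. After: A=0 B=2 C=0 D=-6 ZF=1 PC=5
Step 10: PC=5 exec 'JNZ 2'. After: A=0 B=2 C=0 D=-6 ZF=1 PC=6
Step 11: PC=6 exec 'ADD A, 1'. After: A=1 B=2 C=0 D=-6 ZF=0 PC=7
Step 12: PC=7 exec 'ADD C, 1'. After: A=1 B=2 C=1 D=-6 ZF=0 PC=8
Step 13: PC=8 exec 'MOV C, 3'. After: A=1 B=2 C=3 D=-6 ZF=0 PC=9
Step 14: PC=9 exec 'MOV B, 6'. After: A=1 B=6 C=3 D=-6 ZF=0 PC=10
Step 15: PC=10 exec 'ADD D, 3'. After: A=1 B=6 C=3 D=-3 ZF=0 PC=11
Step 16: PC=11 exec 'HALT'. After: A=1 B=6 C=3 D=-3 ZF=0 PC=11 HALTED
Total instructions executed: 16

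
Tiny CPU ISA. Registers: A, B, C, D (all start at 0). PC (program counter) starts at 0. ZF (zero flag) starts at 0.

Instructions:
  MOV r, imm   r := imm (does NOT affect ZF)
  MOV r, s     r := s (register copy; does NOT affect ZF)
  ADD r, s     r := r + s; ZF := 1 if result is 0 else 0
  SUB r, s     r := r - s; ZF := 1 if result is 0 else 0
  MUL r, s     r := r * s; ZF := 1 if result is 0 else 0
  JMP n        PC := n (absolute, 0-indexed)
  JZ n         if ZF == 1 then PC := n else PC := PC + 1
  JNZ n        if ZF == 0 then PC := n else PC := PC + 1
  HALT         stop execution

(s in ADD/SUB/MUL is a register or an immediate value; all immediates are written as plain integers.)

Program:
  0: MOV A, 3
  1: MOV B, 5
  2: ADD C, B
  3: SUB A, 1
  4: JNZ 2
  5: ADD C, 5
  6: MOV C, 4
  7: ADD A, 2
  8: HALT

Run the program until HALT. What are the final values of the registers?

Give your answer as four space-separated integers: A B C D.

Answer: 2 5 4 0

Derivation:
Step 1: PC=0 exec 'MOV A, 3'. After: A=3 B=0 C=0 D=0 ZF=0 PC=1
Step 2: PC=1 exec 'MOV B, 5'. After: A=3 B=5 C=0 D=0 ZF=0 PC=2
Step 3: PC=2 exec 'ADD C, B'. After: A=3 B=5 C=5 D=0 ZF=0 PC=3
Step 4: PC=3 exec 'SUB A, 1'. After: A=2 B=5 C=5 D=0 ZF=0 PC=4
Step 5: PC=4 exec 'JNZ 2'. After: A=2 B=5 C=5 D=0 ZF=0 PC=2
Step 6: PC=2 exec 'ADD C, B'. After: A=2 B=5 C=10 D=0 ZF=0 PC=3
Step 7: PC=3 exec 'SUB A, 1'. After: A=1 B=5 C=10 D=0 ZF=0 PC=4
Step 8: PC=4 exec 'JNZ 2'. After: A=1 B=5 C=10 D=0 ZF=0 PC=2
Step 9: PC=2 exec 'ADD C, B'. After: A=1 B=5 C=15 D=0 ZF=0 PC=3
Step 10: PC=3 exec 'SUB A, 1'. After: A=0 B=5 C=15 D=0 ZF=1 PC=4
Step 11: PC=4 exec 'JNZ 2'. After: A=0 B=5 C=15 D=0 ZF=1 PC=5
Step 12: PC=5 exec 'ADD C, 5'. After: A=0 B=5 C=20 D=0 ZF=0 PC=6
Step 13: PC=6 exec 'MOV C, 4'. After: A=0 B=5 C=4 D=0 ZF=0 PC=7
Step 14: PC=7 exec 'ADD A, 2'. After: A=2 B=5 C=4 D=0 ZF=0 PC=8
Step 15: PC=8 exec 'HALT'. After: A=2 B=5 C=4 D=0 ZF=0 PC=8 HALTED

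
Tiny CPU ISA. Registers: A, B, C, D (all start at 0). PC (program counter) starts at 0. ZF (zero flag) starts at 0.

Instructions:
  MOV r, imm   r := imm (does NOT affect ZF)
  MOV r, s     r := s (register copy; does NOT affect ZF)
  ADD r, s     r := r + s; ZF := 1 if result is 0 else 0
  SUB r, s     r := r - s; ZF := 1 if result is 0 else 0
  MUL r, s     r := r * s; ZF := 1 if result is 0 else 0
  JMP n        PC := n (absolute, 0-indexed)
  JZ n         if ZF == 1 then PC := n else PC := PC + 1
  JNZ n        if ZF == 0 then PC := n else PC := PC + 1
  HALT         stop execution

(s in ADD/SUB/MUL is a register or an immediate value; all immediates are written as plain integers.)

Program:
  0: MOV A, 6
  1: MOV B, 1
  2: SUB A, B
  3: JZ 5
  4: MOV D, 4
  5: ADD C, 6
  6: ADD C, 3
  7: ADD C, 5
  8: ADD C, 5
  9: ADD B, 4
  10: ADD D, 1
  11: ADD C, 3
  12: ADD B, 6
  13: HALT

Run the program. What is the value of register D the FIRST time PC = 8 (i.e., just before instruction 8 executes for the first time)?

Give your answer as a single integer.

Step 1: PC=0 exec 'MOV A, 6'. After: A=6 B=0 C=0 D=0 ZF=0 PC=1
Step 2: PC=1 exec 'MOV B, 1'. After: A=6 B=1 C=0 D=0 ZF=0 PC=2
Step 3: PC=2 exec 'SUB A, B'. After: A=5 B=1 C=0 D=0 ZF=0 PC=3
Step 4: PC=3 exec 'JZ 5'. After: A=5 B=1 C=0 D=0 ZF=0 PC=4
Step 5: PC=4 exec 'MOV D, 4'. After: A=5 B=1 C=0 D=4 ZF=0 PC=5
Step 6: PC=5 exec 'ADD C, 6'. After: A=5 B=1 C=6 D=4 ZF=0 PC=6
Step 7: PC=6 exec 'ADD C, 3'. After: A=5 B=1 C=9 D=4 ZF=0 PC=7
Step 8: PC=7 exec 'ADD C, 5'. After: A=5 B=1 C=14 D=4 ZF=0 PC=8
First time PC=8: D=4

4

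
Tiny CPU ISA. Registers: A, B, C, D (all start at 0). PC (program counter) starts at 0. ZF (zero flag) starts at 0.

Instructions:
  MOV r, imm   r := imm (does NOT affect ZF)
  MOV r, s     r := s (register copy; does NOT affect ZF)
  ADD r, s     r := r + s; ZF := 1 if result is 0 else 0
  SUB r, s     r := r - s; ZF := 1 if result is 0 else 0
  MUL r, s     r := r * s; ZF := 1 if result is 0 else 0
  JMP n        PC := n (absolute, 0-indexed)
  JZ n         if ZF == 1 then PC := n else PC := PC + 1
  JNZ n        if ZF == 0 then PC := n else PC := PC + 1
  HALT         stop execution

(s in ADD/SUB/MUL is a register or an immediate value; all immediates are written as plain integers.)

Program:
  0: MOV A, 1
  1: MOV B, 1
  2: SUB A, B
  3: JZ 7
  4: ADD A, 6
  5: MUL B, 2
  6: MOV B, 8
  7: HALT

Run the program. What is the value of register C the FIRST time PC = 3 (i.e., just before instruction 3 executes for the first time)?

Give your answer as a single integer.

Step 1: PC=0 exec 'MOV A, 1'. After: A=1 B=0 C=0 D=0 ZF=0 PC=1
Step 2: PC=1 exec 'MOV B, 1'. After: A=1 B=1 C=0 D=0 ZF=0 PC=2
Step 3: PC=2 exec 'SUB A, B'. After: A=0 B=1 C=0 D=0 ZF=1 PC=3
First time PC=3: C=0

0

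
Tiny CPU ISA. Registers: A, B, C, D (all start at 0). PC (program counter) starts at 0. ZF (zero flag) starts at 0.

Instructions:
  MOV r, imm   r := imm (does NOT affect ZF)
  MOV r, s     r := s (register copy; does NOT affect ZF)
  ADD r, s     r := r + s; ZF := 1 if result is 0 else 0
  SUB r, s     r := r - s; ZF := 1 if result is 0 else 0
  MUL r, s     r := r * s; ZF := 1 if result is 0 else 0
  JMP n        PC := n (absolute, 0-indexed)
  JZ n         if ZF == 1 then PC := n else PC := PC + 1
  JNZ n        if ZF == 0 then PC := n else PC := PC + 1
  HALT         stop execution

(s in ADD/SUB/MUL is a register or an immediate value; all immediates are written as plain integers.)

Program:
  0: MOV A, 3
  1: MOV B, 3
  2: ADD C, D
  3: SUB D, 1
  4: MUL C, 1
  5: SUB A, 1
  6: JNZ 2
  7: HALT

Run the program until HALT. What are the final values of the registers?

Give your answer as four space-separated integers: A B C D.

Answer: 0 3 -3 -3

Derivation:
Step 1: PC=0 exec 'MOV A, 3'. After: A=3 B=0 C=0 D=0 ZF=0 PC=1
Step 2: PC=1 exec 'MOV B, 3'. After: A=3 B=3 C=0 D=0 ZF=0 PC=2
Step 3: PC=2 exec 'ADD C, D'. After: A=3 B=3 C=0 D=0 ZF=1 PC=3
Step 4: PC=3 exec 'SUB D, 1'. After: A=3 B=3 C=0 D=-1 ZF=0 PC=4
Step 5: PC=4 exec 'MUL C, 1'. After: A=3 B=3 C=0 D=-1 ZF=1 PC=5
Step 6: PC=5 exec 'SUB A, 1'. After: A=2 B=3 C=0 D=-1 ZF=0 PC=6
Step 7: PC=6 exec 'JNZ 2'. After: A=2 B=3 C=0 D=-1 ZF=0 PC=2
Step 8: PC=2 exec 'ADD C, D'. After: A=2 B=3 C=-1 D=-1 ZF=0 PC=3
Step 9: PC=3 exec 'SUB D, 1'. After: A=2 B=3 C=-1 D=-2 ZF=0 PC=4
Step 10: PC=4 exec 'MUL C, 1'. After: A=2 B=3 C=-1 D=-2 ZF=0 PC=5
Step 11: PC=5 exec 'SUB A, 1'. After: A=1 B=3 C=-1 D=-2 ZF=0 PC=6
Step 12: PC=6 exec 'JNZ 2'. After: A=1 B=3 C=-1 D=-2 ZF=0 PC=2
Step 13: PC=2 exec 'ADD C, D'. After: A=1 B=3 C=-3 D=-2 ZF=0 PC=3
Step 14: PC=3 exec 'SUB D, 1'. After: A=1 B=3 C=-3 D=-3 ZF=0 PC=4
Step 15: PC=4 exec 'MUL C, 1'. After: A=1 B=3 C=-3 D=-3 ZF=0 PC=5
Step 16: PC=5 exec 'SUB A, 1'. After: A=0 B=3 C=-3 D=-3 ZF=1 PC=6
Step 17: PC=6 exec 'JNZ 2'. After: A=0 B=3 C=-3 D=-3 ZF=1 PC=7
Step 18: PC=7 exec 'HALT'. After: A=0 B=3 C=-3 D=-3 ZF=1 PC=7 HALTED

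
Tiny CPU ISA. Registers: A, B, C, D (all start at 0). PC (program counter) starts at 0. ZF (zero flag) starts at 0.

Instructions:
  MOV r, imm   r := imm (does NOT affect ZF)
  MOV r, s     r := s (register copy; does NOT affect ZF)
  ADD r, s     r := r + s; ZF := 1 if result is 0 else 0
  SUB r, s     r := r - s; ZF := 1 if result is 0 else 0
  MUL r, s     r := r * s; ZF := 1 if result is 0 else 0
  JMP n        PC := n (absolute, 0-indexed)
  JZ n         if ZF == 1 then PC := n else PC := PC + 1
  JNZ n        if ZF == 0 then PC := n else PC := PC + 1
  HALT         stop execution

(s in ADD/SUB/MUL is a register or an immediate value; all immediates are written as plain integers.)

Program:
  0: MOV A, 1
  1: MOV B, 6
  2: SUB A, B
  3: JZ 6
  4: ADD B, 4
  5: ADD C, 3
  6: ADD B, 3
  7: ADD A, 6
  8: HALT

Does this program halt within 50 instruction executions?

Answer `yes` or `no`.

Step 1: PC=0 exec 'MOV A, 1'. After: A=1 B=0 C=0 D=0 ZF=0 PC=1
Step 2: PC=1 exec 'MOV B, 6'. After: A=1 B=6 C=0 D=0 ZF=0 PC=2
Step 3: PC=2 exec 'SUB A, B'. After: A=-5 B=6 C=0 D=0 ZF=0 PC=3
Step 4: PC=3 exec 'JZ 6'. After: A=-5 B=6 C=0 D=0 ZF=0 PC=4
Step 5: PC=4 exec 'ADD B, 4'. After: A=-5 B=10 C=0 D=0 ZF=0 PC=5
Step 6: PC=5 exec 'ADD C, 3'. After: A=-5 B=10 C=3 D=0 ZF=0 PC=6
Step 7: PC=6 exec 'ADD B, 3'. After: A=-5 B=13 C=3 D=0 ZF=0 PC=7
Step 8: PC=7 exec 'ADD A, 6'. After: A=1 B=13 C=3 D=0 ZF=0 PC=8
Step 9: PC=8 exec 'HALT'. After: A=1 B=13 C=3 D=0 ZF=0 PC=8 HALTED

Answer: yes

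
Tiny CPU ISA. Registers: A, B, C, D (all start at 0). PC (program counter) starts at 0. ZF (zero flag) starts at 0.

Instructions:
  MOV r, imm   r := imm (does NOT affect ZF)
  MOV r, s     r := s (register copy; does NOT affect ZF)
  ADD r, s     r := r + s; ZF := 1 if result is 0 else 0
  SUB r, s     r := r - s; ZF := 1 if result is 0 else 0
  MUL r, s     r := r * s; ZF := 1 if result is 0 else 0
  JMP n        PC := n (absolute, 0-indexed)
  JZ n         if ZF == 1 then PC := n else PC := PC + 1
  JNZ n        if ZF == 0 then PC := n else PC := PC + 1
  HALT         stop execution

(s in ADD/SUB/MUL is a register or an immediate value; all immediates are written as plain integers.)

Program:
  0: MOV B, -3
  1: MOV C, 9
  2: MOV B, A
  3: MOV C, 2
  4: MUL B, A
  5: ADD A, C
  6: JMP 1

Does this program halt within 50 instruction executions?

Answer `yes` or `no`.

Answer: no

Derivation:
Step 1: PC=0 exec 'MOV B, -3'. After: A=0 B=-3 C=0 D=0 ZF=0 PC=1
Step 2: PC=1 exec 'MOV C, 9'. After: A=0 B=-3 C=9 D=0 ZF=0 PC=2
Step 3: PC=2 exec 'MOV B, A'. After: A=0 B=0 C=9 D=0 ZF=0 PC=3
Step 4: PC=3 exec 'MOV C, 2'. After: A=0 B=0 C=2 D=0 ZF=0 PC=4
Step 5: PC=4 exec 'MUL B, A'. After: A=0 B=0 C=2 D=0 ZF=1 PC=5
Step 6: PC=5 exec 'ADD A, C'. After: A=2 B=0 C=2 D=0 ZF=0 PC=6
Step 7: PC=6 exec 'JMP 1'. After: A=2 B=0 C=2 D=0 ZF=0 PC=1
Step 8: PC=1 exec 'MOV C, 9'. After: A=2 B=0 C=9 D=0 ZF=0 PC=2
Step 9: PC=2 exec 'MOV B, A'. After: A=2 B=2 C=9 D=0 ZF=0 PC=3
Step 10: PC=3 exec 'MOV C, 2'. After: A=2 B=2 C=2 D=0 ZF=0 PC=4
Step 11: PC=4 exec 'MUL B, A'. After: A=2 B=4 C=2 D=0 ZF=0 PC=5
Step 12: PC=5 exec 'ADD A, C'. After: A=4 B=4 C=2 D=0 ZF=0 PC=6
Step 13: PC=6 exec 'JMP 1'. After: A=4 B=4 C=2 D=0 ZF=0 PC=1
Step 14: PC=1 exec 'MOV C, 9'. After: A=4 B=4 C=9 D=0 ZF=0 PC=2
Step 15: PC=2 exec 'MOV B, A'. After: A=4 B=4 C=9 D=0 ZF=0 PC=3
After 50 steps: not halted. PC revisits the same instructions with no path to HALT; will never halt.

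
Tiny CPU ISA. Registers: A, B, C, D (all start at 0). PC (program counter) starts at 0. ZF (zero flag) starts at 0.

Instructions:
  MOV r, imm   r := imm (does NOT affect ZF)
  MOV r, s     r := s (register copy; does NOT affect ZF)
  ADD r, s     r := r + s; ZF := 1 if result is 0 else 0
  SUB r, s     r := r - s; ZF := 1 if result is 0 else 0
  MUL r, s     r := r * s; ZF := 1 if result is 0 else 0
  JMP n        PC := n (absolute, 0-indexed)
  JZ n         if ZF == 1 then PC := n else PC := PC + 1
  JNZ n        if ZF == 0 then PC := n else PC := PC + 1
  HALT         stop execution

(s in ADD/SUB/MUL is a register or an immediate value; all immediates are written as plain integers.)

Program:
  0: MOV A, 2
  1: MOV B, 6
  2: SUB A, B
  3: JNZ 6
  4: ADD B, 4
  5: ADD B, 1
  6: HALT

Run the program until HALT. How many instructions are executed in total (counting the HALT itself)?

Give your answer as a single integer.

Step 1: PC=0 exec 'MOV A, 2'. After: A=2 B=0 C=0 D=0 ZF=0 PC=1
Step 2: PC=1 exec 'MOV B, 6'. After: A=2 B=6 C=0 D=0 ZF=0 PC=2
Step 3: PC=2 exec 'SUB A, B'. After: A=-4 B=6 C=0 D=0 ZF=0 PC=3
Step 4: PC=3 exec 'JNZ 6'. After: A=-4 B=6 C=0 D=0 ZF=0 PC=6
Step 5: PC=6 exec 'HALT'. After: A=-4 B=6 C=0 D=0 ZF=0 PC=6 HALTED
Total instructions executed: 5

Answer: 5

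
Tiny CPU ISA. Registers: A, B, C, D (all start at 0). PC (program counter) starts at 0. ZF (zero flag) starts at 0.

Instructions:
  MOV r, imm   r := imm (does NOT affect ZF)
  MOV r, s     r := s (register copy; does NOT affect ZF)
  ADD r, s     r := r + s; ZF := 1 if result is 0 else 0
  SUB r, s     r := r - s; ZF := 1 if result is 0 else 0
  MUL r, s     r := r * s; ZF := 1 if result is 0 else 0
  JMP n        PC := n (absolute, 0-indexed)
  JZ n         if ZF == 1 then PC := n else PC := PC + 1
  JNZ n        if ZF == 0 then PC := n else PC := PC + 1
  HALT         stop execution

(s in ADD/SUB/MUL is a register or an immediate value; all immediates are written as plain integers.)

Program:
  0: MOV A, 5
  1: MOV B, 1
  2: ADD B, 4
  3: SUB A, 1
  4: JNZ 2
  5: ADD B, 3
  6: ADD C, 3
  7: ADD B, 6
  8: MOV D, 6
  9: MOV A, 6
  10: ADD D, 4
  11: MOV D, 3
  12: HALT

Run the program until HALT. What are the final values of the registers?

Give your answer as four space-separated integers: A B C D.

Answer: 6 30 3 3

Derivation:
Step 1: PC=0 exec 'MOV A, 5'. After: A=5 B=0 C=0 D=0 ZF=0 PC=1
Step 2: PC=1 exec 'MOV B, 1'. After: A=5 B=1 C=0 D=0 ZF=0 PC=2
Step 3: PC=2 exec 'ADD B, 4'. After: A=5 B=5 C=0 D=0 ZF=0 PC=3
Step 4: PC=3 exec 'SUB A, 1'. After: A=4 B=5 C=0 D=0 ZF=0 PC=4
Step 5: PC=4 exec 'JNZ 2'. After: A=4 B=5 C=0 D=0 ZF=0 PC=2
Step 6: PC=2 exec 'ADD B, 4'. After: A=4 B=9 C=0 D=0 ZF=0 PC=3
Step 7: PC=3 exec 'SUB A, 1'. After: A=3 B=9 C=0 D=0 ZF=0 PC=4
Step 8: PC=4 exec 'JNZ 2'. After: A=3 B=9 C=0 D=0 ZF=0 PC=2
Step 9: PC=2 exec 'ADD B, 4'. After: A=3 B=13 C=0 D=0 ZF=0 PC=3
Step 10: PC=3 exec 'SUB A, 1'. After: A=2 B=13 C=0 D=0 ZF=0 PC=4
Step 11: PC=4 exec 'JNZ 2'. After: A=2 B=13 C=0 D=0 ZF=0 PC=2
Step 12: PC=2 exec 'ADD B, 4'. After: A=2 B=17 C=0 D=0 ZF=0 PC=3
Step 13: PC=3 exec 'SUB A, 1'. After: A=1 B=17 C=0 D=0 ZF=0 PC=4
Step 14: PC=4 exec 'JNZ 2'. After: A=1 B=17 C=0 D=0 ZF=0 PC=2
Step 15: PC=2 exec 'ADD B, 4'. After: A=1 B=21 C=0 D=0 ZF=0 PC=3
Step 16: PC=3 exec 'SUB A, 1'. After: A=0 B=21 C=0 D=0 ZF=1 PC=4
Step 17: PC=4 exec 'JNZ 2'. After: A=0 B=21 C=0 D=0 ZF=1 PC=5
Step 18: PC=5 exec 'ADD B, 3'. After: A=0 B=24 C=0 D=0 ZF=0 PC=6
Step 19: PC=6 exec 'ADD C, 3'. After: A=0 B=24 C=3 D=0 ZF=0 PC=7
Step 20: PC=7 exec 'ADD B, 6'. After: A=0 B=30 C=3 D=0 ZF=0 PC=8
Step 21: PC=8 exec 'MOV D, 6'. After: A=0 B=30 C=3 D=6 ZF=0 PC=9
Step 22: PC=9 exec 'MOV A, 6'. After: A=6 B=30 C=3 D=6 ZF=0 PC=10
Step 23: PC=10 exec 'ADD D, 4'. After: A=6 B=30 C=3 D=10 ZF=0 PC=11
Step 24: PC=11 exec 'MOV D, 3'. After: A=6 B=30 C=3 D=3 ZF=0 PC=12
Step 25: PC=12 exec 'HALT'. After: A=6 B=30 C=3 D=3 ZF=0 PC=12 HALTED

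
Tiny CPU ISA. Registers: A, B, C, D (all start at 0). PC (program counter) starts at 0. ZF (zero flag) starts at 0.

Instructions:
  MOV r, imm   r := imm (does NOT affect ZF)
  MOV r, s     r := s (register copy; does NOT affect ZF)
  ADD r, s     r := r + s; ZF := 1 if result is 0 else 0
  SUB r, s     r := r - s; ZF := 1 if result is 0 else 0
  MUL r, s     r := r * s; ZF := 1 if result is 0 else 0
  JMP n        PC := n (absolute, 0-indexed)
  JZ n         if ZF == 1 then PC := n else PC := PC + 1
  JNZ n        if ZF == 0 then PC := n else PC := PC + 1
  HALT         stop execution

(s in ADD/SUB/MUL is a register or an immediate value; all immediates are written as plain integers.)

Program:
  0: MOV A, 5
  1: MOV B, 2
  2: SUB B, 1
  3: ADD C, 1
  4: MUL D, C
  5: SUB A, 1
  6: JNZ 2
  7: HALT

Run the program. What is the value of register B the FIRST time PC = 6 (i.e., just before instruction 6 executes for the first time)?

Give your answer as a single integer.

Step 1: PC=0 exec 'MOV A, 5'. After: A=5 B=0 C=0 D=0 ZF=0 PC=1
Step 2: PC=1 exec 'MOV B, 2'. After: A=5 B=2 C=0 D=0 ZF=0 PC=2
Step 3: PC=2 exec 'SUB B, 1'. After: A=5 B=1 C=0 D=0 ZF=0 PC=3
Step 4: PC=3 exec 'ADD C, 1'. After: A=5 B=1 C=1 D=0 ZF=0 PC=4
Step 5: PC=4 exec 'MUL D, C'. After: A=5 B=1 C=1 D=0 ZF=1 PC=5
Step 6: PC=5 exec 'SUB A, 1'. After: A=4 B=1 C=1 D=0 ZF=0 PC=6
First time PC=6: B=1

1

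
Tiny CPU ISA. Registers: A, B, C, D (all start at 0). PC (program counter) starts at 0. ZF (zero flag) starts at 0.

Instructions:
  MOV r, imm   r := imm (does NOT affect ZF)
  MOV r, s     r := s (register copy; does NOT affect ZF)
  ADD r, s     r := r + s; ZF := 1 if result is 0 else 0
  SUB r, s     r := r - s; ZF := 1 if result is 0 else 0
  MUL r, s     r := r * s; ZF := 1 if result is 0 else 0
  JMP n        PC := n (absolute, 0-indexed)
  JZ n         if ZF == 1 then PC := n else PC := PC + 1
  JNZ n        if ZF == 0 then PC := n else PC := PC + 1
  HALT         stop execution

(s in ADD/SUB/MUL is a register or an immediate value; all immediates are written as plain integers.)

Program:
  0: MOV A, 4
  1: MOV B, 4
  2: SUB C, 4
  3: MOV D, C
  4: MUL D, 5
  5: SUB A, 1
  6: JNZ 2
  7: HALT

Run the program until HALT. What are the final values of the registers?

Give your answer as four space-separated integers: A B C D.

Answer: 0 4 -16 -80

Derivation:
Step 1: PC=0 exec 'MOV A, 4'. After: A=4 B=0 C=0 D=0 ZF=0 PC=1
Step 2: PC=1 exec 'MOV B, 4'. After: A=4 B=4 C=0 D=0 ZF=0 PC=2
Step 3: PC=2 exec 'SUB C, 4'. After: A=4 B=4 C=-4 D=0 ZF=0 PC=3
Step 4: PC=3 exec 'MOV D, C'. After: A=4 B=4 C=-4 D=-4 ZF=0 PC=4
Step 5: PC=4 exec 'MUL D, 5'. After: A=4 B=4 C=-4 D=-20 ZF=0 PC=5
Step 6: PC=5 exec 'SUB A, 1'. After: A=3 B=4 C=-4 D=-20 ZF=0 PC=6
Step 7: PC=6 exec 'JNZ 2'. After: A=3 B=4 C=-4 D=-20 ZF=0 PC=2
Step 8: PC=2 exec 'SUB C, 4'. After: A=3 B=4 C=-8 D=-20 ZF=0 PC=3
Step 9: PC=3 exec 'MOV D, C'. After: A=3 B=4 C=-8 D=-8 ZF=0 PC=4
Step 10: PC=4 exec 'MUL D, 5'. After: A=3 B=4 C=-8 D=-40 ZF=0 PC=5
Step 11: PC=5 exec 'SUB A, 1'. After: A=2 B=4 C=-8 D=-40 ZF=0 PC=6
Step 12: PC=6 exec 'JNZ 2'. After: A=2 B=4 C=-8 D=-40 ZF=0 PC=2
Step 13: PC=2 exec 'SUB C, 4'. After: A=2 B=4 C=-12 D=-40 ZF=0 PC=3
Step 14: PC=3 exec 'MOV D, C'. After: A=2 B=4 C=-12 D=-12 ZF=0 PC=4
Step 15: PC=4 exec 'MUL D, 5'. After: A=2 B=4 C=-12 D=-60 ZF=0 PC=5
Step 16: PC=5 exec 'SUB A, 1'. After: A=1 B=4 C=-12 D=-60 ZF=0 PC=6
Step 17: PC=6 exec 'JNZ 2'. After: A=1 B=4 C=-12 D=-60 ZF=0 PC=2
Step 18: PC=2 exec 'SUB C, 4'. After: A=1 B=4 C=-16 D=-60 ZF=0 PC=3
Step 19: PC=3 exec 'MOV D, C'. After: A=1 B=4 C=-16 D=-16 ZF=0 PC=4
Step 20: PC=4 exec 'MUL D, 5'. After: A=1 B=4 C=-16 D=-80 ZF=0 PC=5
Step 21: PC=5 exec 'SUB A, 1'. After: A=0 B=4 C=-16 D=-80 ZF=1 PC=6
Step 22: PC=6 exec 'JNZ 2'. After: A=0 B=4 C=-16 D=-80 ZF=1 PC=7
Step 23: PC=7 exec 'HALT'. After: A=0 B=4 C=-16 D=-80 ZF=1 PC=7 HALTED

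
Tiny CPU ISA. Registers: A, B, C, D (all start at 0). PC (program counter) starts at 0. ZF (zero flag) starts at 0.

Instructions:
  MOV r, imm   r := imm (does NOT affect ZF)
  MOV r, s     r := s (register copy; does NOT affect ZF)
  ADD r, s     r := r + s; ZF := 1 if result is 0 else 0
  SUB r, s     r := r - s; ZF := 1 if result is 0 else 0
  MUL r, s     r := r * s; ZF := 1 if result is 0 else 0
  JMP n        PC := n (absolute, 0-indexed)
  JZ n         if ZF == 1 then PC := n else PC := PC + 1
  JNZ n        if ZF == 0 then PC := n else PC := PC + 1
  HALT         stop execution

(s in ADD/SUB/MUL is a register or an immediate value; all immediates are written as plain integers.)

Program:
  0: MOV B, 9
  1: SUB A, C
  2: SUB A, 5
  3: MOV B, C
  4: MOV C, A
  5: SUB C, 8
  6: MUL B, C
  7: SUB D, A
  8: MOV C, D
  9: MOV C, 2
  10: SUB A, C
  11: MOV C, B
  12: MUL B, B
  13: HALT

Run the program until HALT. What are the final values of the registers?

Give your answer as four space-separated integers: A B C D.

Answer: -7 0 0 5

Derivation:
Step 1: PC=0 exec 'MOV B, 9'. After: A=0 B=9 C=0 D=0 ZF=0 PC=1
Step 2: PC=1 exec 'SUB A, C'. After: A=0 B=9 C=0 D=0 ZF=1 PC=2
Step 3: PC=2 exec 'SUB A, 5'. After: A=-5 B=9 C=0 D=0 ZF=0 PC=3
Step 4: PC=3 exec 'MOV B, C'. After: A=-5 B=0 C=0 D=0 ZF=0 PC=4
Step 5: PC=4 exec 'MOV C, A'. After: A=-5 B=0 C=-5 D=0 ZF=0 PC=5
Step 6: PC=5 exec 'SUB C, 8'. After: A=-5 B=0 C=-13 D=0 ZF=0 PC=6
Step 7: PC=6 exec 'MUL B, C'. After: A=-5 B=0 C=-13 D=0 ZF=1 PC=7
Step 8: PC=7 exec 'SUB D, A'. After: A=-5 B=0 C=-13 D=5 ZF=0 PC=8
Step 9: PC=8 exec 'MOV C, D'. After: A=-5 B=0 C=5 D=5 ZF=0 PC=9
Step 10: PC=9 exec 'MOV C, 2'. After: A=-5 B=0 C=2 D=5 ZF=0 PC=10
Step 11: PC=10 exec 'SUB A, C'. After: A=-7 B=0 C=2 D=5 ZF=0 PC=11
Step 12: PC=11 exec 'MOV C, B'. After: A=-7 B=0 C=0 D=5 ZF=0 PC=12
Step 13: PC=12 exec 'MUL B, B'. After: A=-7 B=0 C=0 D=5 ZF=1 PC=13
Step 14: PC=13 exec 'HALT'. After: A=-7 B=0 C=0 D=5 ZF=1 PC=13 HALTED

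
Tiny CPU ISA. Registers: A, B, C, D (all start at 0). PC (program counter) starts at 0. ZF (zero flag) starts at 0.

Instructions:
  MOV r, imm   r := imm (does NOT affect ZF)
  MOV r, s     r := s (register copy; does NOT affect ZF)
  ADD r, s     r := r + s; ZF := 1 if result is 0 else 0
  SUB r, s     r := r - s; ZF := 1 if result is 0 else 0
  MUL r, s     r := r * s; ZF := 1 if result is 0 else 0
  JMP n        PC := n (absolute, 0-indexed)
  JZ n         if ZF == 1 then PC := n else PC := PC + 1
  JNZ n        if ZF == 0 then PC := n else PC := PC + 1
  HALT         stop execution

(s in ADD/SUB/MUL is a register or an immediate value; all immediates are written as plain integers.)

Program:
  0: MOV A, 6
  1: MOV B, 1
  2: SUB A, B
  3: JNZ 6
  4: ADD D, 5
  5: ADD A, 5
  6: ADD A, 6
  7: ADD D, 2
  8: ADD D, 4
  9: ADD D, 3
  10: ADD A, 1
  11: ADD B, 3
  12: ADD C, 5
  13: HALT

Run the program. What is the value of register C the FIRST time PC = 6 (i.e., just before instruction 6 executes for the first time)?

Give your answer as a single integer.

Step 1: PC=0 exec 'MOV A, 6'. After: A=6 B=0 C=0 D=0 ZF=0 PC=1
Step 2: PC=1 exec 'MOV B, 1'. After: A=6 B=1 C=0 D=0 ZF=0 PC=2
Step 3: PC=2 exec 'SUB A, B'. After: A=5 B=1 C=0 D=0 ZF=0 PC=3
Step 4: PC=3 exec 'JNZ 6'. After: A=5 B=1 C=0 D=0 ZF=0 PC=6
First time PC=6: C=0

0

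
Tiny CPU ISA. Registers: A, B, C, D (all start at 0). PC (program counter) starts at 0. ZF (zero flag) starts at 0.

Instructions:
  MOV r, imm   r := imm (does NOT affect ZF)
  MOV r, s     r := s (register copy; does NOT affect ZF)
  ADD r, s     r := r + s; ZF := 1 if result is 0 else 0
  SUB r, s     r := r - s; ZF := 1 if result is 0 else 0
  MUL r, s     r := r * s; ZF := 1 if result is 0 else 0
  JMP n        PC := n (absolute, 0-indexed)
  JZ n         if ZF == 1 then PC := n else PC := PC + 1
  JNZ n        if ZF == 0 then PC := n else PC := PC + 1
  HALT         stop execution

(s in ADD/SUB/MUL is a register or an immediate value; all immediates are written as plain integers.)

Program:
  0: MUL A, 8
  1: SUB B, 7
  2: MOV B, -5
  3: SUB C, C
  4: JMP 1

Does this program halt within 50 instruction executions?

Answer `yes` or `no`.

Answer: no

Derivation:
Step 1: PC=0 exec 'MUL A, 8'. After: A=0 B=0 C=0 D=0 ZF=1 PC=1
Step 2: PC=1 exec 'SUB B, 7'. After: A=0 B=-7 C=0 D=0 ZF=0 PC=2
Step 3: PC=2 exec 'MOV B, -5'. After: A=0 B=-5 C=0 D=0 ZF=0 PC=3
Step 4: PC=3 exec 'SUB C, C'. After: A=0 B=-5 C=0 D=0 ZF=1 PC=4
Step 5: PC=4 exec 'JMP 1'. After: A=0 B=-5 C=0 D=0 ZF=1 PC=1
Step 6: PC=1 exec 'SUB B, 7'. After: A=0 B=-12 C=0 D=0 ZF=0 PC=2
Step 7: PC=2 exec 'MOV B, -5'. After: A=0 B=-5 C=0 D=0 ZF=0 PC=3
State after step 7 equals state after step 3: the program is in a cycle of length 4 and will never halt.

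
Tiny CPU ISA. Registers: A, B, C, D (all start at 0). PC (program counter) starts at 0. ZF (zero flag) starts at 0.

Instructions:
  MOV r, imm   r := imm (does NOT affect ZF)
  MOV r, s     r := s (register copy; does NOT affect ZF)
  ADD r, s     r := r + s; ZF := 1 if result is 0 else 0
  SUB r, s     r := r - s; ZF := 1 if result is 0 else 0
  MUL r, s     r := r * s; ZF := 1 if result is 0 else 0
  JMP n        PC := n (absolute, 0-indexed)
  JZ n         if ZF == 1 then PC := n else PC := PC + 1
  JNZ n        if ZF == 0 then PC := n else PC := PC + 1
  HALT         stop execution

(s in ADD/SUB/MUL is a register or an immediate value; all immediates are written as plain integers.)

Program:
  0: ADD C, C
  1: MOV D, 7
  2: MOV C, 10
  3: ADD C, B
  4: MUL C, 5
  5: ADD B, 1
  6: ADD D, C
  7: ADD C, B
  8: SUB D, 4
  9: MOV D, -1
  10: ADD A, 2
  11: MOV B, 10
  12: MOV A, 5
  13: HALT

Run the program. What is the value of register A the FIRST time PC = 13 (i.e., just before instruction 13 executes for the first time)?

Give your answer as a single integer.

Step 1: PC=0 exec 'ADD C, C'. After: A=0 B=0 C=0 D=0 ZF=1 PC=1
Step 2: PC=1 exec 'MOV D, 7'. After: A=0 B=0 C=0 D=7 ZF=1 PC=2
Step 3: PC=2 exec 'MOV C, 10'. After: A=0 B=0 C=10 D=7 ZF=1 PC=3
Step 4: PC=3 exec 'ADD C, B'. After: A=0 B=0 C=10 D=7 ZF=0 PC=4
Step 5: PC=4 exec 'MUL C, 5'. After: A=0 B=0 C=50 D=7 ZF=0 PC=5
Step 6: PC=5 exec 'ADD B, 1'. After: A=0 B=1 C=50 D=7 ZF=0 PC=6
Step 7: PC=6 exec 'ADD D, C'. After: A=0 B=1 C=50 D=57 ZF=0 PC=7
Step 8: PC=7 exec 'ADD C, B'. After: A=0 B=1 C=51 D=57 ZF=0 PC=8
Step 9: PC=8 exec 'SUB D, 4'. After: A=0 B=1 C=51 D=53 ZF=0 PC=9
Step 10: PC=9 exec 'MOV D, -1'. After: A=0 B=1 C=51 D=-1 ZF=0 PC=10
Step 11: PC=10 exec 'ADD A, 2'. After: A=2 B=1 C=51 D=-1 ZF=0 PC=11
Step 12: PC=11 exec 'MOV B, 10'. After: A=2 B=10 C=51 D=-1 ZF=0 PC=12
Step 13: PC=12 exec 'MOV A, 5'. After: A=5 B=10 C=51 D=-1 ZF=0 PC=13
First time PC=13: A=5

5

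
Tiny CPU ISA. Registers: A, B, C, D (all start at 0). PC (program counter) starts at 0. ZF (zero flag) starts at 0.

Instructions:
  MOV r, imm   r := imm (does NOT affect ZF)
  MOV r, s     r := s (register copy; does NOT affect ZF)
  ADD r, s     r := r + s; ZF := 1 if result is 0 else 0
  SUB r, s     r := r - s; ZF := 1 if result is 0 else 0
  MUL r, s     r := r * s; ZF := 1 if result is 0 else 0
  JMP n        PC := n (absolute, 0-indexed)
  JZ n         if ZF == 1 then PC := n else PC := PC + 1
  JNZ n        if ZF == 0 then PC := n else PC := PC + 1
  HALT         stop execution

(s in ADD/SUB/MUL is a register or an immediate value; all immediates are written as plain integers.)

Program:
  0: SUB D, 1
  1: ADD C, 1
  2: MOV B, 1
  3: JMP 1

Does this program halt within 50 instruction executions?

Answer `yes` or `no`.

Step 1: PC=0 exec 'SUB D, 1'. After: A=0 B=0 C=0 D=-1 ZF=0 PC=1
Step 2: PC=1 exec 'ADD C, 1'. After: A=0 B=0 C=1 D=-1 ZF=0 PC=2
Step 3: PC=2 exec 'MOV B, 1'. After: A=0 B=1 C=1 D=-1 ZF=0 PC=3
Step 4: PC=3 exec 'JMP 1'. After: A=0 B=1 C=1 D=-1 ZF=0 PC=1
Step 5: PC=1 exec 'ADD C, 1'. After: A=0 B=1 C=2 D=-1 ZF=0 PC=2
Step 6: PC=2 exec 'MOV B, 1'. After: A=0 B=1 C=2 D=-1 ZF=0 PC=3
Step 7: PC=3 exec 'JMP 1'. After: A=0 B=1 C=2 D=-1 ZF=0 PC=1
Step 8: PC=1 exec 'ADD C, 1'. After: A=0 B=1 C=3 D=-1 ZF=0 PC=2
Step 9: PC=2 exec 'MOV B, 1'. After: A=0 B=1 C=3 D=-1 ZF=0 PC=3
Step 10: PC=3 exec 'JMP 1'. After: A=0 B=1 C=3 D=-1 ZF=0 PC=1
Step 11: PC=1 exec 'ADD C, 1'. After: A=0 B=1 C=4 D=-1 ZF=0 PC=2
Step 12: PC=2 exec 'MOV B, 1'. After: A=0 B=1 C=4 D=-1 ZF=0 PC=3
Step 13: PC=3 exec 'JMP 1'. After: A=0 B=1 C=4 D=-1 ZF=0 PC=1
Step 14: PC=1 exec 'ADD C, 1'. After: A=0 B=1 C=5 D=-1 ZF=0 PC=2
Step 15: PC=2 exec 'MOV B, 1'. After: A=0 B=1 C=5 D=-1 ZF=0 PC=3
After 50 steps: not halted. PC revisits the same instructions with no path to HALT; will never halt.

Answer: no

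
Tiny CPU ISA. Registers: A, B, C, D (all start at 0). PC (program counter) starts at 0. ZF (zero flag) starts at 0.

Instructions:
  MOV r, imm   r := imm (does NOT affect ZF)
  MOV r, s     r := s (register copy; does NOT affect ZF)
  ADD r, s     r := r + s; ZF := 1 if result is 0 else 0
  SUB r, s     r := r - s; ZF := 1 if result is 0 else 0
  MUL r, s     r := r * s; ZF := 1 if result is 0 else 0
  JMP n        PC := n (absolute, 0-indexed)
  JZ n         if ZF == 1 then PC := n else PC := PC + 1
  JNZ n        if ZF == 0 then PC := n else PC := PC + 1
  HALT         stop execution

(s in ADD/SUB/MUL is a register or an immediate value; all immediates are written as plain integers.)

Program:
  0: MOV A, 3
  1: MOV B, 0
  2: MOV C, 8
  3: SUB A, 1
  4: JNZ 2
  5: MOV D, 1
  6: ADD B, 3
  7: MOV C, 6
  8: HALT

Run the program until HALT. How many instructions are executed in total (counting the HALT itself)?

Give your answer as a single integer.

Answer: 15

Derivation:
Step 1: PC=0 exec 'MOV A, 3'. After: A=3 B=0 C=0 D=0 ZF=0 PC=1
Step 2: PC=1 exec 'MOV B, 0'. After: A=3 B=0 C=0 D=0 ZF=0 PC=2
Step 3: PC=2 exec 'MOV C, 8'. After: A=3 B=0 C=8 D=0 ZF=0 PC=3
Step 4: PC=3 exec 'SUB A, 1'. After: A=2 B=0 C=8 D=0 ZF=0 PC=4
Step 5: PC=4 exec 'JNZ 2'. After: A=2 B=0 C=8 D=0 ZF=0 PC=2
Step 6: PC=2 exec 'MOV C, 8'. After: A=2 B=0 C=8 D=0 ZF=0 PC=3
Step 7: PC=3 exec 'SUB A, 1'. After: A=1 B=0 C=8 D=0 ZF=0 PC=4
Step 8: PC=4 exec 'JNZ 2'. After: A=1 B=0 C=8 D=0 ZF=0 PC=2
Step 9: PC=2 exec 'MOV C, 8'. After: A=1 B=0 C=8 D=0 ZF=0 PC=3
Step 10: PC=3 exec 'SUB A, 1'. After: A=0 B=0 C=8 D=0 ZF=1 PC=4
Step 11: PC=4 exec 'JNZ 2'. After: A=0 B=0 C=8 D=0 ZF=1 PC=5
Step 12: PC=5 exec 'MOV D, 1'. After: A=0 B=0 C=8 D=1 ZF=1 PC=6
Step 13: PC=6 exec 'ADD B, 3'. After: A=0 B=3 C=8 D=1 ZF=0 PC=7
Step 14: PC=7 exec 'MOV C, 6'. After: A=0 B=3 C=6 D=1 ZF=0 PC=8
Step 15: PC=8 exec 'HALT'. After: A=0 B=3 C=6 D=1 ZF=0 PC=8 HALTED
Total instructions executed: 15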